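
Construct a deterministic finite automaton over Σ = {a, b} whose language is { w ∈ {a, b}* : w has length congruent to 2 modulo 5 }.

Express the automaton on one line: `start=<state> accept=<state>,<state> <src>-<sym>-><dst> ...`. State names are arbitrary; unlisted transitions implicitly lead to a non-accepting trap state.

Only the length mod 5 matters, so use a 5-cycle: from any state, every input symbol moves to the next state, wrapping S4 back to S0. Mark S2 accepting.
With 5 states:
        a   b  
>  S0   S1  S1 
   S1   S2  S2 
 * S2   S3  S3 
   S3   S4  S4 
   S4   S0  S0 
(> = start, * = accepting)

start=S0 accept=S2 S0-a->S1 S0-b->S1 S1-a->S2 S1-b->S2 S2-a->S3 S2-b->S3 S3-a->S4 S3-b->S4 S4-a->S0 S4-b->S0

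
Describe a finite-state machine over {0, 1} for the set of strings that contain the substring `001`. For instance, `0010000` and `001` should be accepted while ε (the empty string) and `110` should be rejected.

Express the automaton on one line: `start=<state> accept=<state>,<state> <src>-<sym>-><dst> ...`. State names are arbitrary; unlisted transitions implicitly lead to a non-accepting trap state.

start=q0 accept=q3 q0-0->q1 q0-1->q0 q1-0->q2 q1-1->q0 q2-0->q2 q2-1->q3 q3-0->q3 q3-1->q3

Track how much of `001` has been matched so far: state q0 is no progress, q3 is the absorbing accept state reached once `001` has occurred. Intermediate states record partial matches; on a mismatch, fall back to the longest reusable overlap.
4 states suffice.
        0   1  
>  q0   q1  q0 
   q1   q2  q0 
   q2   q2  q3 
 * q3   q3  q3 
(> = start, * = accepting)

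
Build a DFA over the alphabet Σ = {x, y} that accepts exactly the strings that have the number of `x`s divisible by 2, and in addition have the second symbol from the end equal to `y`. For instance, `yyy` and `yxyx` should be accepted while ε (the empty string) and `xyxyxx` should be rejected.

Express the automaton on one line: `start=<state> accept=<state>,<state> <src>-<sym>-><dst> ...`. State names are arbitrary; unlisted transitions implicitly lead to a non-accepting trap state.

start=q0 accept=q4,q5 q0-x->q1 q0-y->q2 q1-x->q0 q1-y->q3 q2-x->q1 q2-y->q4 q3-x->q5 q3-y->q3 q4-x->q1 q4-y->q4 q5-x->q1 q5-y->q2

Run two small machines in parallel and take their product. One (2 states) tracks the count of `x`s modulo 2; the other (7 states) tracks the last 2 symbols read. Each combined state is a pair, one component from each; accept when both components accept. Equivalent product states are then merged.
With 6 states:
        x   y  
>  q0   q1  q2 
   q1   q0  q3 
   q2   q1  q4 
   q3   q5  q3 
 * q4   q1  q4 
 * q5   q1  q2 
(> = start, * = accepting)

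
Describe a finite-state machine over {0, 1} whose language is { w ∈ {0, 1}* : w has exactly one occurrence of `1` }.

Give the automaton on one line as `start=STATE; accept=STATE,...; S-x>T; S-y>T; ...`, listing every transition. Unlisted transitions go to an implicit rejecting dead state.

start=q0; accept=q1; q0-0>q0; q0-1>q1; q1-0>q1; q1-1>q2; q2-0>q2; q2-1>q2

Only the number of `1`s matters, and only up to 2. Make a chain q0 → q1 → q2 advanced by each `1` (with q2 absorbing); every other symbol self-loops. The accepting set is {q1}.
A 3-state machine:
        0   1  
>  q0   q0  q1 
 * q1   q1  q2 
   q2   q2  q2 
(> = start, * = accepting)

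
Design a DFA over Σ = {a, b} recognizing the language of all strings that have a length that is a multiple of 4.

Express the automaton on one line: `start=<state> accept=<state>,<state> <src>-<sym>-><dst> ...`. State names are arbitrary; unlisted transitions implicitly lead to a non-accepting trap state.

start=S0 accept=S0 S0-a->S1 S0-b->S1 S1-a->S2 S1-b->S2 S2-a->S3 S2-b->S3 S3-a->S0 S3-b->S0

Count input length modulo 4: every symbol advances one step around the cycle S0 → S1 → S2 → S3 → S0. Accept at S0.
4 states suffice.
        a   b  
>* S0   S1  S1 
   S1   S2  S2 
   S2   S3  S3 
   S3   S0  S0 
(> = start, * = accepting)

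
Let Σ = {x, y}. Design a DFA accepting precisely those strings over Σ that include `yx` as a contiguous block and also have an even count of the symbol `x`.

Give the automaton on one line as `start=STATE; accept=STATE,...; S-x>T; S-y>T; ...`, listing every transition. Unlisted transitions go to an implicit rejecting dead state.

start=s0; accept=s4; s0-x>s1; s0-y>s2; s1-x>s0; s1-y>s3; s2-x>s3; s2-y>s2; s3-x>s4; s3-y>s3; s4-x>s3; s4-y>s4

Build one automaton per condition and run them in lockstep. The first has 3 states tracking whether and how much of `yx` has been seen; the second has 2 states tracking the count of `x`s modulo 2. A product state is a pair (one from each), accepting exactly when both do. After merging equivalent states the machine shrinks.
A 5-state machine:
        x   y  
>  s0   s1  s2 
   s1   s0  s3 
   s2   s3  s2 
   s3   s4  s3 
 * s4   s3  s4 
(> = start, * = accepting)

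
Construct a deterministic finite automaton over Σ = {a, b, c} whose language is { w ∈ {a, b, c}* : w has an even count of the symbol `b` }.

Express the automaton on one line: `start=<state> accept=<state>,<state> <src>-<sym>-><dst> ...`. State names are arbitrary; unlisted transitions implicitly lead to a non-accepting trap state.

Keep the running count of `b`s modulo 2: each `b` advances along the cycle q0 → q1 → q0 while other symbols loop. Accept at q0.
2 states suffice.
        a   b   c  
>* q0   q0  q1  q0 
   q1   q1  q0  q1 
(> = start, * = accepting)

start=q0 accept=q0 q0-a->q0 q0-b->q1 q0-c->q0 q1-a->q1 q1-b->q0 q1-c->q1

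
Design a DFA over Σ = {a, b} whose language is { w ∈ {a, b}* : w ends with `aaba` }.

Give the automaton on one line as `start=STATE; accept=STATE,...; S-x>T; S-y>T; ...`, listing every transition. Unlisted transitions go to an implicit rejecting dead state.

Remember how much of `aaba` the current input suffix matches. State q0 means no match yet; q1 means the last symbol is `a`; q2 means the last 2 symbols are `aa`; q3 means the last 3 symbols are `aab`; q4 means the last 4 symbols are `aaba`. Only q4 accepts. On a mismatch, fall back to the longest proper suffix that is still a prefix of `aaba`.
With 5 states:
        a   b  
>  q0   q1  q0 
   q1   q2  q0 
   q2   q2  q3 
   q3   q4  q0 
 * q4   q2  q0 
(> = start, * = accepting)

start=q0; accept=q4; q0-a>q1; q0-b>q0; q1-a>q2; q1-b>q0; q2-a>q2; q2-b>q3; q3-a>q4; q3-b>q0; q4-a>q2; q4-b>q0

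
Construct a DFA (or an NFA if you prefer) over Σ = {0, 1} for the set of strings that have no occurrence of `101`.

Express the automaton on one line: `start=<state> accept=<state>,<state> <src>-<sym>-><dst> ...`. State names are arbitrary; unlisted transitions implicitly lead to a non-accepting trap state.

Track partial matches of the forbidden pattern `101`. State q3 is a dead state reached once `101` has occurred; every other state accepts. q0 means no part of `101` is currently matched.
With 4 states:
        0   1  
>* q0   q0  q1 
 * q1   q2  q1 
 * q2   q0  q3 
   q3   q3  q3 
(> = start, * = accepting)

start=q0 accept=q0,q1,q2 q0-0->q0 q0-1->q1 q1-0->q2 q1-1->q1 q2-0->q0 q2-1->q3 q3-0->q3 q3-1->q3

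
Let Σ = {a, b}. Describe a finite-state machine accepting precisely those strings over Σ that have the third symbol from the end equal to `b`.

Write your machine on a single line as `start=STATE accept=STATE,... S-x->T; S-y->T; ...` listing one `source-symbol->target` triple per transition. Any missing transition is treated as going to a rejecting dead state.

Because acceptance depends on a position counted from the end, the machine has to buffer the most recent 3 symbols. Make each state the string of the last up-to-3 symbols read; on input `x` shift the window left and append `x`. Accept when the buffered window has length 3 and begins with `b`.
          a    b  
>  q0     q1   q2 
   q1     q3   q4 
   q2     q5   q6 
   q3     q7   q8 
   q4     q9  q10 
   q5    q11  q12 
   q6    q13  q14 
   q7     q7   q8 
   q8     q9  q10 
   q9    q11  q12 
   q10   q13  q14 
 * q11    q7   q8 
 * q12    q9  q10 
 * q13   q11  q12 
 * q14   q13  q14 
(> = start, * = accepting)

start=q0; accept=q11,q12,q13,q14; q0-a->q1; q0-b->q2; q1-a->q3; q1-b->q4; q2-a->q5; q2-b->q6; q3-a->q7; q3-b->q8; q4-a->q9; q4-b->q10; q5-a->q11; q5-b->q12; q6-a->q13; q6-b->q14; q7-a->q7; q7-b->q8; q8-a->q9; q8-b->q10; q9-a->q11; q9-b->q12; q10-a->q13; q10-b->q14; q11-a->q7; q11-b->q8; q12-a->q9; q12-b->q10; q13-a->q11; q13-b->q12; q14-a->q13; q14-b->q14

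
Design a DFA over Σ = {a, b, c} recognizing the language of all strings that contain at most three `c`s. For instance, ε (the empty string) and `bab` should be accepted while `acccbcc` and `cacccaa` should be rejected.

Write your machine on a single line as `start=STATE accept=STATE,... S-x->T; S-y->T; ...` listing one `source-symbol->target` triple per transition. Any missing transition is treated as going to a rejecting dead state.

start=q0; accept=q0,q1,q2,q3; q0-a->q0; q0-b->q0; q0-c->q1; q1-a->q1; q1-b->q1; q1-c->q2; q2-a->q2; q2-b->q2; q2-c->q3; q3-a->q3; q3-b->q3; q3-c->q4; q4-a->q4; q4-b->q4; q4-c->q4

Only the number of `c`s matters, and only up to 4. Make a chain q0 → q1 → q2 → q3 → q4 advanced by each `c` (with q4 absorbing); every other symbol self-loops. The accepting set is {q0, q1, q2, q3}.
With 5 states:
        a   b   c  
>* q0   q0  q0  q1 
 * q1   q1  q1  q2 
 * q2   q2  q2  q3 
 * q3   q3  q3  q4 
   q4   q4  q4  q4 
(> = start, * = accepting)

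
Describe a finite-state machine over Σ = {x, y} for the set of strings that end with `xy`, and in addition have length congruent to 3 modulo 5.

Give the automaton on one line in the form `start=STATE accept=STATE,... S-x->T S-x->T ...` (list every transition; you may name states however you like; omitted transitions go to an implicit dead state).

Handle the two conditions separately and then intersect. One (3 states) tracks how much of the suffix `xy` has currently been matched; the other (5 states) tracks the input length modulo 5. Each combined state is a pair, one component from each; accept when both components accept.
15 states suffice.
          x    y  
>  s0     s1   s2 
   s1     s3   s4 
   s2     s3   s5 
   s3     s6   s7 
   s4     s6   s8 
   s5     s6   s8 
   s6     s9  s10 
 * s7     s9  s11 
   s8     s9  s11 
   s9    s12  s13 
   s10   s12   s0 
   s11   s12   s0 
   s12    s1  s14 
   s13    s1   s2 
   s14    s3   s5 
(> = start, * = accepting)

start=s0 accept=s7 s0-x->s1 s0-y->s2 s1-x->s3 s1-y->s4 s2-x->s3 s2-y->s5 s3-x->s6 s3-y->s7 s4-x->s6 s4-y->s8 s5-x->s6 s5-y->s8 s6-x->s9 s6-y->s10 s7-x->s9 s7-y->s11 s8-x->s9 s8-y->s11 s9-x->s12 s9-y->s13 s10-x->s12 s10-y->s0 s11-x->s12 s11-y->s0 s12-x->s1 s12-y->s14 s13-x->s1 s13-y->s2 s14-x->s3 s14-y->s5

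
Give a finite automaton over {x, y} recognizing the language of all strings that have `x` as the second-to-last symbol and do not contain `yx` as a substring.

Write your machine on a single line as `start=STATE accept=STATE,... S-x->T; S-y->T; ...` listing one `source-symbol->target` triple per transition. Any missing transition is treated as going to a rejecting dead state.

Build one automaton per condition and run them in lockstep. One (7 states) tracks the last 2 symbols read; the other (3 states) tracks partial matches of the forbidden pattern `yx`. Each combined state is a pair, one component from each; accept when both components accept.
10 states suffice.
        x   y  
>  s0   s1  s2 
   s1   s3  s4 
   s2   s5  s6 
 * s3   s3  s4 
 * s4   s5  s6 
   s5   s7  s8 
   s6   s5  s6 
   s7   s7  s8 
   s8   s5  s9 
   s9   s5  s9 
(> = start, * = accepting)

start=s0; accept=s3,s4; s0-x->s1; s0-y->s2; s1-x->s3; s1-y->s4; s2-x->s5; s2-y->s6; s3-x->s3; s3-y->s4; s4-x->s5; s4-y->s6; s5-x->s7; s5-y->s8; s6-x->s5; s6-y->s6; s7-x->s7; s7-y->s8; s8-x->s5; s8-y->s9; s9-x->s5; s9-y->s9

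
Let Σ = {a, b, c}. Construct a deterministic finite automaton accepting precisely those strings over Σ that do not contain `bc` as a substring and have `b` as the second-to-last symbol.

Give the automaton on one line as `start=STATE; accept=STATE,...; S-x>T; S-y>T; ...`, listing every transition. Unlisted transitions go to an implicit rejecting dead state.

start=q0; accept=q2,q3; q0-a>q0; q0-b>q1; q0-c>q0; q1-a>q2; q1-b>q3; q1-c>q4; q2-a>q0; q2-b>q1; q2-c>q0; q3-a>q2; q3-b>q3; q3-c>q4; q4-a>q4; q4-b>q4; q4-c>q4

Run two small machines in parallel and take their product. One (3 states) tracks partial matches of the forbidden pattern `bc`; the other (13 states) tracks the last 2 symbols read. Each combined state is a pair, one component from each; accept when both components accept. Equivalent product states are then merged.
5 states suffice.
        a   b   c  
>  q0   q0  q1  q0 
   q1   q2  q3  q4 
 * q2   q0  q1  q0 
 * q3   q2  q3  q4 
   q4   q4  q4  q4 
(> = start, * = accepting)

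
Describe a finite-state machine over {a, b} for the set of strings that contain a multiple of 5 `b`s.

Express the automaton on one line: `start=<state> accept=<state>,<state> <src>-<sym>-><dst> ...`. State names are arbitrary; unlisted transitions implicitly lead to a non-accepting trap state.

start=S0 accept=S0 S0-a->S0 S0-b->S1 S1-a->S1 S1-b->S2 S2-a->S2 S2-b->S3 S3-a->S3 S3-b->S4 S4-a->S4 S4-b->S0

The only thing that matters is how many `b`s have appeared, reduced mod 5. Use one state per residue: S0 for 0, …, S4 for 4. Reading `b` moves to the next residue; anything else stays put. S0 is accepting.
With 5 states:
        a   b  
>* S0   S0  S1 
   S1   S1  S2 
   S2   S2  S3 
   S3   S3  S4 
   S4   S4  S0 
(> = start, * = accepting)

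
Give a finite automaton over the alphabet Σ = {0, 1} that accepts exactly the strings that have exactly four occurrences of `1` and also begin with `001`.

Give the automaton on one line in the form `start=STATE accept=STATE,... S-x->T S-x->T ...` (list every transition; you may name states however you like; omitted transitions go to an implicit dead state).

Handle the two conditions separately and then intersect. One (6 states) tracks the count of `1`s, saturating at 5; the other (5 states) tracks whether the input so far still matches the prefix `001`. Each combined state is a pair, one component from each; accept when both components accept. Minimizing collapses redundant product states.
8 states suffice.
        0   1  
>  S0   S1  S2 
   S1   S3  S2 
   S2   S2  S2 
   S3   S2  S4 
   S4   S4  S5 
   S5   S5  S6 
   S6   S6  S7 
 * S7   S7  S2 
(> = start, * = accepting)

start=S0 accept=S7 S0-0->S1 S0-1->S2 S1-0->S3 S1-1->S2 S2-0->S2 S2-1->S2 S3-0->S2 S3-1->S4 S4-0->S4 S4-1->S5 S5-0->S5 S5-1->S6 S6-0->S6 S6-1->S7 S7-0->S7 S7-1->S2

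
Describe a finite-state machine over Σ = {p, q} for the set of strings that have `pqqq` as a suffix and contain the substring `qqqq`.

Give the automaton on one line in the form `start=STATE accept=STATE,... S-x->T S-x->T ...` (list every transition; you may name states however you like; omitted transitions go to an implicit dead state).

start=S0 accept=S8 S0-p->S0 S0-q->S1 S1-p->S0 S1-q->S2 S2-p->S0 S2-q->S3 S3-p->S0 S3-q->S4 S4-p->S5 S4-q->S4 S5-p->S5 S5-q->S6 S6-p->S5 S6-q->S7 S7-p->S5 S7-q->S8 S8-p->S5 S8-q->S4

Run two small machines in parallel and take their product. The first has 5 states tracking how much of the suffix `pqqq` has currently been matched; the second has 5 states tracking whether and how much of `qqqq` has been seen. A product state is a pair (one from each), accepting exactly when both do. Minimizing collapses redundant product states.
With 9 states:
        p   q  
>  S0   S0  S1 
   S1   S0  S2 
   S2   S0  S3 
   S3   S0  S4 
   S4   S5  S4 
   S5   S5  S6 
   S6   S5  S7 
   S7   S5  S8 
 * S8   S5  S4 
(> = start, * = accepting)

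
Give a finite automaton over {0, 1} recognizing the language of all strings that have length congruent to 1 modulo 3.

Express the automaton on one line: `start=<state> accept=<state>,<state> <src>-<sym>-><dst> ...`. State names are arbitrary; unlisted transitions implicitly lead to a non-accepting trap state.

start=s0 accept=s1 s0-0->s1 s0-1->s1 s1-0->s2 s1-1->s2 s2-0->s0 s2-1->s0

Count input length modulo 3: every symbol advances one step around the cycle s0 → s1 → s2 → s0. Accept at s1.
A 3-state machine:
        0   1  
>  s0   s1  s1 
 * s1   s2  s2 
   s2   s0  s0 
(> = start, * = accepting)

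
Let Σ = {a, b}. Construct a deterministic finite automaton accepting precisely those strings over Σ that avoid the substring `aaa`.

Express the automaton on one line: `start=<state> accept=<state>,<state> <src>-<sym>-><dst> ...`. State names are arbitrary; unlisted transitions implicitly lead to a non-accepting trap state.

start=S0 accept=S0,S1,S2 S0-a->S1 S0-b->S0 S1-a->S2 S1-b->S0 S2-a->S3 S2-b->S0 S3-a->S3 S3-b->S3

This is the complement of 'contains `aaa`'. Use the same substring-matching states — S0 through S3 holding how much of `aaa` has just been matched — but flip the accepting set: everything except the trap S3 accepts.
With 4 states:
        a   b  
>* S0   S1  S0 
 * S1   S2  S0 
 * S2   S3  S0 
   S3   S3  S3 
(> = start, * = accepting)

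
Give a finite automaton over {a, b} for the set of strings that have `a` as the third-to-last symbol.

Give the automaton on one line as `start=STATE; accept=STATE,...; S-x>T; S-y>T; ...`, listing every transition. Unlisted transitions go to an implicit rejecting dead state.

Because acceptance depends on a position counted from the end, the machine has to buffer the most recent 3 symbols. Make each state the string of the last up-to-3 symbols read; on input `x` shift the window left and append `x`. Accept when the buffered window has length 3 and begins with `a`.
15 states suffice.
          a    b  
>  s0     s1   s2 
   s1     s3   s4 
   s2     s5   s6 
   s3     s7   s8 
   s4     s9  s10 
   s5    s11  s12 
   s6    s13  s14 
 * s7     s7   s8 
 * s8     s9  s10 
 * s9    s11  s12 
 * s10   s13  s14 
   s11    s7   s8 
   s12    s9  s10 
   s13   s11  s12 
   s14   s13  s14 
(> = start, * = accepting)

start=s0; accept=s7,s8,s9,s10; s0-a>s1; s0-b>s2; s1-a>s3; s1-b>s4; s2-a>s5; s2-b>s6; s3-a>s7; s3-b>s8; s4-a>s9; s4-b>s10; s5-a>s11; s5-b>s12; s6-a>s13; s6-b>s14; s7-a>s7; s7-b>s8; s8-a>s9; s8-b>s10; s9-a>s11; s9-b>s12; s10-a>s13; s10-b>s14; s11-a>s7; s11-b>s8; s12-a>s9; s12-b>s10; s13-a>s11; s13-b>s12; s14-a>s13; s14-b>s14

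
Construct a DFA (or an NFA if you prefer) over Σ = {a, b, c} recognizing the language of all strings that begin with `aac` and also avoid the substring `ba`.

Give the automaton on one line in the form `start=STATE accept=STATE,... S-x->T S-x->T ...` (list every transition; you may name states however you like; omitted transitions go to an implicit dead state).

start=q0 accept=q4,q5 q0-a->q1 q0-b->q2 q0-c->q2 q1-a->q3 q1-b->q2 q1-c->q2 q2-a->q2 q2-b->q2 q2-c->q2 q3-a->q2 q3-b->q2 q3-c->q4 q4-a->q4 q4-b->q5 q4-c->q4 q5-a->q2 q5-b->q5 q5-c->q4

Handle the two conditions separately and then intersect. The first has 5 states tracking whether the input so far still matches the prefix `aac`; the second has 3 states tracking partial matches of the forbidden pattern `ba`. A product state is a pair (one from each), accepting exactly when both do. Minimizing collapses redundant product states.
With 6 states:
        a   b   c  
>  q0   q1  q2  q2 
   q1   q3  q2  q2 
   q2   q2  q2  q2 
   q3   q2  q2  q4 
 * q4   q4  q5  q4 
 * q5   q2  q5  q4 
(> = start, * = accepting)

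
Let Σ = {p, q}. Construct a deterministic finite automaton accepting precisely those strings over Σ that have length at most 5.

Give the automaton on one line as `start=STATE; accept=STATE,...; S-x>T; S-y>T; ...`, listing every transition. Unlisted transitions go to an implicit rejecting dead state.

We only need to distinguish lengths 0, 1, …, 5, and '>5'. Chain A → B → C → D → E → F → G on every symbol, with G looping. Accepting states: {A, B, C, D, E, F}.
7 states suffice.
       p  q 
>* A   B  B 
 * B   C  C 
 * C   D  D 
 * D   E  E 
 * E   F  F 
 * F   G  G 
   G   G  G 
(> = start, * = accepting)

start=A; accept=A,B,C,D,E,F; A-p>B; A-q>B; B-p>C; B-q>C; C-p>D; C-q>D; D-p>E; D-q>E; E-p>F; E-q>F; F-p>G; F-q>G; G-p>G; G-q>G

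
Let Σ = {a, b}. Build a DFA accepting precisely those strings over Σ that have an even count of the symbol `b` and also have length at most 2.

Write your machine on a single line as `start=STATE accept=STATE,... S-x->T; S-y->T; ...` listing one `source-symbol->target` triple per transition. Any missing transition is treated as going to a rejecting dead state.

start=q0; accept=q0,q1,q3; q0-a->q1; q0-b->q2; q1-a->q3; q1-b->q4; q2-a->q4; q2-b->q3; q3-a->q4; q3-b->q4; q4-a->q4; q4-b->q4

Run two small machines in parallel and take their product. One (2 states) tracks the count of `b`s modulo 2; the other (4 states) tracks the input length, saturating at 3. Each combined state is a pair, one component from each; accept when both components accept. Equivalent product states are then merged.
        a   b  
>* q0   q1  q2 
 * q1   q3  q4 
   q2   q4  q3 
 * q3   q4  q4 
   q4   q4  q4 
(> = start, * = accepting)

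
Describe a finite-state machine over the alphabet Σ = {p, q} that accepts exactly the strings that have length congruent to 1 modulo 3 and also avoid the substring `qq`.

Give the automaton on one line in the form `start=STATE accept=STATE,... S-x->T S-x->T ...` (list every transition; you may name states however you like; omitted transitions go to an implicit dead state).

Build one automaton per condition and run them in lockstep. The first has 3 states tracking the input length modulo 3; the second has 3 states tracking partial matches of the forbidden pattern `qq`. A product state is a pair (one from each), accepting exactly when both do. Minimizing collapses redundant product states.
7 states suffice.
        p   q  
>  s0   s1  s2 
 * s1   s3  s4 
 * s2   s3  s5 
   s3   s0  s6 
   s4   s0  s5 
   s5   s5  s5 
   s6   s1  s5 
(> = start, * = accepting)

start=s0 accept=s1,s2 s0-p->s1 s0-q->s2 s1-p->s3 s1-q->s4 s2-p->s3 s2-q->s5 s3-p->s0 s3-q->s6 s4-p->s0 s4-q->s5 s5-p->s5 s5-q->s5 s6-p->s1 s6-q->s5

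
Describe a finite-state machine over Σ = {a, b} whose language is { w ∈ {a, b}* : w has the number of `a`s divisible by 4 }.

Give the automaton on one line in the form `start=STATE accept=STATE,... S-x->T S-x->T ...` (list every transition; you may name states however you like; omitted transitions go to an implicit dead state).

start=s0 accept=s0 s0-a->s1 s0-b->s0 s1-a->s2 s1-b->s1 s2-a->s3 s2-b->s2 s3-a->s0 s3-b->s3

The only thing that matters is how many `a`s have appeared, reduced mod 4. Use one state per residue: s0 for 0, …, s3 for 3. Reading `a` moves to the next residue; anything else stays put. s0 is accepting.
4 states suffice.
        a   b  
>* s0   s1  s0 
   s1   s2  s1 
   s2   s3  s2 
   s3   s0  s3 
(> = start, * = accepting)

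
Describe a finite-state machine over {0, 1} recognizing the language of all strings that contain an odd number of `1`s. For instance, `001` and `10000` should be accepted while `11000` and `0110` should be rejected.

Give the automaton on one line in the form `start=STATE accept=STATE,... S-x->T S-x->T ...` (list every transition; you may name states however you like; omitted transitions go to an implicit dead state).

Keep the running count of `1`s modulo 2: each `1` advances along the cycle s0 → s1 → s0 while other symbols loop. Accept at s1.
2 states suffice.
        0   1  
>  s0   s0  s1 
 * s1   s1  s0 
(> = start, * = accepting)

start=s0 accept=s1 s0-0->s0 s0-1->s1 s1-0->s1 s1-1->s0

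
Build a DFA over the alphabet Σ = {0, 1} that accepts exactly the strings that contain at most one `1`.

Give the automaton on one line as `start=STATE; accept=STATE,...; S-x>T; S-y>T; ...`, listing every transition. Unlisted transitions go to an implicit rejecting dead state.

Count `1`s, saturating at 2: state q0 means no `1` yet, q1 means one `1` seen, q2 means more than one. Each `1` increments (capped at q2); other symbols loop. Accept from {q0, q1}.
        0   1  
>* q0   q0  q1 
 * q1   q1  q2 
   q2   q2  q2 
(> = start, * = accepting)

start=q0; accept=q0,q1; q0-0>q0; q0-1>q1; q1-0>q1; q1-1>q2; q2-0>q2; q2-1>q2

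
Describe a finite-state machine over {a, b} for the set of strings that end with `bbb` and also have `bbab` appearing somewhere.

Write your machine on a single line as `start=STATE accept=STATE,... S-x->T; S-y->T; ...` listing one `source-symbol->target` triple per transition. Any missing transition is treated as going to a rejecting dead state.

Handle the two conditions separately and then intersect. The first has 4 states tracking how much of the suffix `bbb` has currently been matched; the second has 5 states tracking whether and how much of `bbab` has been seen. A product state is a pair (one from each), accepting exactly when both do.
9 states suffice.
        a   b  
>  S0   S0  S1 
   S1   S0  S2 
   S2   S3  S4 
   S3   S0  S5 
   S4   S3  S4 
   S5   S6  S7 
   S6   S6  S5 
   S7   S6  S8 
 * S8   S6  S8 
(> = start, * = accepting)

start=S0; accept=S8; S0-a->S0; S0-b->S1; S1-a->S0; S1-b->S2; S2-a->S3; S2-b->S4; S3-a->S0; S3-b->S5; S4-a->S3; S4-b->S4; S5-a->S6; S5-b->S7; S6-a->S6; S6-b->S5; S7-a->S6; S7-b->S8; S8-a->S6; S8-b->S8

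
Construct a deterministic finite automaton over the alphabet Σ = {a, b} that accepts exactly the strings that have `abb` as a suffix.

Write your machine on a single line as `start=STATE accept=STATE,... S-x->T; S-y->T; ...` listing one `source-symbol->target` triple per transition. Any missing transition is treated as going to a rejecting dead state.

start=q0; accept=q3; q0-a->q1; q0-b->q0; q1-a->q1; q1-b->q2; q2-a->q1; q2-b->q3; q3-a->q1; q3-b->q0

Let each state record the length of the longest suffix of the input read so far that is also a prefix of `abb`. q1 means the last symbol is `a`; q2 means the last 2 symbols are `ab`; q3 means the last 3 symbols are `abb`. Accept only at q3, where the string currently ends in `abb`.
4 states suffice.
        a   b  
>  q0   q1  q0 
   q1   q1  q2 
   q2   q1  q3 
 * q3   q1  q0 
(> = start, * = accepting)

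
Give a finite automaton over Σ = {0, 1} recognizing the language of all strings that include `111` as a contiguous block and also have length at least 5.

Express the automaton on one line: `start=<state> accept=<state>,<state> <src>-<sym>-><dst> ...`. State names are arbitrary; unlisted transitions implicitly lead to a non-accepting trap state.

Build one automaton per condition and run them in lockstep. One (4 states) tracks whether and how much of `111` has been seen; the other (7 states) tracks the input length, saturating at 6. Each combined state is a pair, one component from each; accept when both components accept.
With 22 states:
          0    1  
>  s0     s1   s2 
   s1     s3   s4 
   s2     s3   s5 
   s3     s6   s7 
   s4     s6   s8 
   s5     s6   s9 
   s6    s10  s11 
   s7    s10  s12 
   s8    s10  s13 
   s9    s13  s13 
   s10   s14  s15 
   s11   s14  s16 
   s12   s14  s17 
   s13   s17  s17 
   s14   s18  s19 
   s15   s18  s20 
   s16   s18  s21 
 * s17   s21  s21 
   s18   s18  s19 
   s19   s18  s20 
   s20   s18  s21 
 * s21   s21  s21 
(> = start, * = accepting)

start=s0 accept=s17,s21 s0-0->s1 s0-1->s2 s1-0->s3 s1-1->s4 s2-0->s3 s2-1->s5 s3-0->s6 s3-1->s7 s4-0->s6 s4-1->s8 s5-0->s6 s5-1->s9 s6-0->s10 s6-1->s11 s7-0->s10 s7-1->s12 s8-0->s10 s8-1->s13 s9-0->s13 s9-1->s13 s10-0->s14 s10-1->s15 s11-0->s14 s11-1->s16 s12-0->s14 s12-1->s17 s13-0->s17 s13-1->s17 s14-0->s18 s14-1->s19 s15-0->s18 s15-1->s20 s16-0->s18 s16-1->s21 s17-0->s21 s17-1->s21 s18-0->s18 s18-1->s19 s19-0->s18 s19-1->s20 s20-0->s18 s20-1->s21 s21-0->s21 s21-1->s21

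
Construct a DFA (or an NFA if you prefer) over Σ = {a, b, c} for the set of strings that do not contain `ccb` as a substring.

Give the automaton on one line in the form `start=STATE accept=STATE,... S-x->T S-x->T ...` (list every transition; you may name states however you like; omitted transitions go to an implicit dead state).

start=s0 accept=s0,s1,s2 s0-a->s0 s0-b->s0 s0-c->s1 s1-a->s0 s1-b->s0 s1-c->s2 s2-a->s0 s2-b->s3 s2-c->s2 s3-a->s3 s3-b->s3 s3-c->s3

This is the complement of 'contains `ccb`'. Use the same substring-matching states — s0 through s3 holding how much of `ccb` has just been matched — but flip the accepting set: everything except the trap s3 accepts.
        a   b   c  
>* s0   s0  s0  s1 
 * s1   s0  s0  s2 
 * s2   s0  s3  s2 
   s3   s3  s3  s3 
(> = start, * = accepting)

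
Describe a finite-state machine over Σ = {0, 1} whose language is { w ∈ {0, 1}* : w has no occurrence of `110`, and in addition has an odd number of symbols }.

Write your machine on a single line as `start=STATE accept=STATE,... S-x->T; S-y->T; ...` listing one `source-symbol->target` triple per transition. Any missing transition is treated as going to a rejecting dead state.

Handle the two conditions separately and then intersect. One (4 states) tracks partial matches of the forbidden pattern `110`; the other (2 states) tracks the input length modulo 2. Each combined state is a pair, one component from each; accept when both components accept. Minimizing collapses redundant product states.
With 7 states:
        0   1  
>  q0   q1  q2 
 * q1   q0  q3 
 * q2   q0  q4 
   q3   q1  q5 
   q4   q6  q5 
 * q5   q6  q4 
   q6   q6  q6 
(> = start, * = accepting)

start=q0; accept=q1,q2,q5; q0-0->q1; q0-1->q2; q1-0->q0; q1-1->q3; q2-0->q0; q2-1->q4; q3-0->q1; q3-1->q5; q4-0->q6; q4-1->q5; q5-0->q6; q5-1->q4; q6-0->q6; q6-1->q6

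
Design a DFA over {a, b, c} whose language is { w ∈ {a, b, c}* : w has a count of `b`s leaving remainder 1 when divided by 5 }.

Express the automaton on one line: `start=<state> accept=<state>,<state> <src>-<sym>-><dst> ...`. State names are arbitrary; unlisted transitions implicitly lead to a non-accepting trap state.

Keep the running count of `b`s modulo 5: each `b` advances along the cycle S0 → S1 → S2 → S3 → S4 → S0 while other symbols loop. Accept at S1.
A 5-state machine:
        a   b   c  
>  S0   S0  S1  S0 
 * S1   S1  S2  S1 
   S2   S2  S3  S2 
   S3   S3  S4  S3 
   S4   S4  S0  S4 
(> = start, * = accepting)

start=S0 accept=S1 S0-a->S0 S0-b->S1 S0-c->S0 S1-a->S1 S1-b->S2 S1-c->S1 S2-a->S2 S2-b->S3 S2-c->S2 S3-a->S3 S3-b->S4 S3-c->S3 S4-a->S4 S4-b->S0 S4-c->S4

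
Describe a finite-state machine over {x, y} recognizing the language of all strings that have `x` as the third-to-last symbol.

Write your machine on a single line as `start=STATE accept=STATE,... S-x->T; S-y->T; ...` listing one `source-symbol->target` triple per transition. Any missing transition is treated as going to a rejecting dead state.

start=q0; accept=q7,q8,q9,q10; q0-x->q1; q0-y->q2; q1-x->q3; q1-y->q4; q2-x->q5; q2-y->q6; q3-x->q7; q3-y->q8; q4-x->q9; q4-y->q10; q5-x->q11; q5-y->q12; q6-x->q13; q6-y->q14; q7-x->q7; q7-y->q8; q8-x->q9; q8-y->q10; q9-x->q11; q9-y->q12; q10-x->q13; q10-y->q14; q11-x->q7; q11-y->q8; q12-x->q9; q12-y->q10; q13-x->q11; q13-y->q12; q14-x->q13; q14-y->q14

Because acceptance depends on a position counted from the end, the machine has to buffer the most recent 3 symbols. Make each state the string of the last up-to-3 symbols read; on input `x` shift the window left and append `x`. Accept when the buffered window has length 3 and begins with `x`.
15 states suffice.
          x    y  
>  q0     q1   q2 
   q1     q3   q4 
   q2     q5   q6 
   q3     q7   q8 
   q4     q9  q10 
   q5    q11  q12 
   q6    q13  q14 
 * q7     q7   q8 
 * q8     q9  q10 
 * q9    q11  q12 
 * q10   q13  q14 
   q11    q7   q8 
   q12    q9  q10 
   q13   q11  q12 
   q14   q13  q14 
(> = start, * = accepting)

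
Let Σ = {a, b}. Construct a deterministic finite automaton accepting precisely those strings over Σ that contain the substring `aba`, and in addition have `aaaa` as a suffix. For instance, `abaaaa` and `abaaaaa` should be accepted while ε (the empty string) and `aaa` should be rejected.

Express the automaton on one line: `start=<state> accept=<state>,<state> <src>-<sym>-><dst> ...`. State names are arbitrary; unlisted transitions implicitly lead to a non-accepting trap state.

Run two small machines in parallel and take their product. The first has 4 states tracking whether and how much of `aba` has been seen; the second has 5 states tracking how much of the suffix `aaaa` has currently been matched. A product state is a pair (one from each), accepting exactly when both do.
With 11 states:
          a    b  
>  q0     q1   q0 
   q1     q2   q3 
   q2     q4   q3 
   q3     q5   q0 
   q4     q6   q3 
   q5     q7   q8 
   q6     q6   q3 
   q7     q9   q8 
   q8     q5   q8 
   q9    q10   q8 
 * q10   q10   q8 
(> = start, * = accepting)

start=q0 accept=q10 q0-a->q1 q0-b->q0 q1-a->q2 q1-b->q3 q2-a->q4 q2-b->q3 q3-a->q5 q3-b->q0 q4-a->q6 q4-b->q3 q5-a->q7 q5-b->q8 q6-a->q6 q6-b->q3 q7-a->q9 q7-b->q8 q8-a->q5 q8-b->q8 q9-a->q10 q9-b->q8 q10-a->q10 q10-b->q8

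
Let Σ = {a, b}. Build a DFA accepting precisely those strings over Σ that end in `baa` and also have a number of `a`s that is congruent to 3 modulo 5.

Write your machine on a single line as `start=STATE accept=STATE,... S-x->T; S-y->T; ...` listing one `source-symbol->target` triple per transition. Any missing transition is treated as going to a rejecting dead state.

Run two small machines in parallel and take their product. One (4 states) tracks how much of the suffix `baa` has currently been matched; the other (5 states) tracks the count of `a`s modulo 5. Each combined state is a pair, one component from each; accept when both components accept. Equivalent product states are then merged.
8 states suffice.
        a   b  
>  q0   q1  q0 
   q1   q2  q3 
   q2   q4  q2 
   q3   q5  q3 
   q4   q6  q4 
   q5   q7  q2 
   q6   q0  q6 
 * q7   q6  q4 
(> = start, * = accepting)

start=q0; accept=q7; q0-a->q1; q0-b->q0; q1-a->q2; q1-b->q3; q2-a->q4; q2-b->q2; q3-a->q5; q3-b->q3; q4-a->q6; q4-b->q4; q5-a->q7; q5-b->q2; q6-a->q0; q6-b->q6; q7-a->q6; q7-b->q4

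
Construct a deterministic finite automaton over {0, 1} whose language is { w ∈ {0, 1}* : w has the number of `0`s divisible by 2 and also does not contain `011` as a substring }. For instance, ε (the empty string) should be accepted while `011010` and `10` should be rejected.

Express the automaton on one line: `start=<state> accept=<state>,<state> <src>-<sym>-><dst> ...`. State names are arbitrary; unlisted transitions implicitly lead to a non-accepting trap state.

Build one automaton per condition and run them in lockstep. One (2 states) tracks the count of `0`s modulo 2; the other (4 states) tracks partial matches of the forbidden pattern `011`. Each combined state is a pair, one component from each; accept when both components accept.
With 7 states:
        0   1  
>* q0   q1  q0 
   q1   q2  q3 
 * q2   q1  q4 
   q3   q2  q5 
 * q4   q1  q6 
   q5   q6  q5 
   q6   q5  q6 
(> = start, * = accepting)

start=q0 accept=q0,q2,q4 q0-0->q1 q0-1->q0 q1-0->q2 q1-1->q3 q2-0->q1 q2-1->q4 q3-0->q2 q3-1->q5 q4-0->q1 q4-1->q6 q5-0->q6 q5-1->q5 q6-0->q5 q6-1->q6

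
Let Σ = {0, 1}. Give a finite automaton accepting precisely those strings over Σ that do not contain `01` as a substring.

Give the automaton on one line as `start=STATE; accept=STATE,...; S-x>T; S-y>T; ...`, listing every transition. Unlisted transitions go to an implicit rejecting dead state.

This is the complement of 'contains `01`'. Use the same substring-matching states — S0 through S2 holding how much of `01` has just been matched — but flip the accepting set: everything except the trap S2 accepts.
        0   1  
>* S0   S1  S0 
 * S1   S1  S2 
   S2   S2  S2 
(> = start, * = accepting)

start=S0; accept=S0,S1; S0-0>S1; S0-1>S0; S1-0>S1; S1-1>S2; S2-0>S2; S2-1>S2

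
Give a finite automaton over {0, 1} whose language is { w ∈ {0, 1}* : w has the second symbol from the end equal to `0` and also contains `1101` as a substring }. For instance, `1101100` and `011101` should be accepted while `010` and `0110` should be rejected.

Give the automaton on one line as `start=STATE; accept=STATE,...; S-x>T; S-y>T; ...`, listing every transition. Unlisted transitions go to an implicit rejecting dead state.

Handle the two conditions separately and then intersect. The first has 7 states tracking the last 2 symbols read; the second has 5 states tracking whether and how much of `1101` has been seen. A product state is a pair (one from each), accepting exactly when both do. After merging equivalent states the machine shrinks.
With 8 states:
        0   1  
>  s0   s0  s1 
   s1   s0  s2 
   s2   s3  s2 
   s3   s0  s4 
 * s4   s5  s6 
   s5   s7  s4 
   s6   s5  s6 
 * s7   s7  s4 
(> = start, * = accepting)

start=s0; accept=s4,s7; s0-0>s0; s0-1>s1; s1-0>s0; s1-1>s2; s2-0>s3; s2-1>s2; s3-0>s0; s3-1>s4; s4-0>s5; s4-1>s6; s5-0>s7; s5-1>s4; s6-0>s5; s6-1>s6; s7-0>s7; s7-1>s4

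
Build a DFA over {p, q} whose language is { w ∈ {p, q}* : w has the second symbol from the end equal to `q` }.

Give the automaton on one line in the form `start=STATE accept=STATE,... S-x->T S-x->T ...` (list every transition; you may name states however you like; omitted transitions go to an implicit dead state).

start=A accept=F,G A-p->B A-q->C B-p->D B-q->E C-p->F C-q->G D-p->D D-q->E E-p->F E-q->G F-p->D F-q->E G-p->F G-q->G

A DFA must remember the last 2 symbols (since which symbol is second-to-last isn't known until the input ends). Use one state per possible window of the last ≤2 symbols; accept from those whose window starts with `q`.
7 states suffice.
       p  q 
>  A   B  C 
   B   D  E 
   C   F  G 
   D   D  E 
   E   F  G 
 * F   D  E 
 * G   F  G 
(> = start, * = accepting)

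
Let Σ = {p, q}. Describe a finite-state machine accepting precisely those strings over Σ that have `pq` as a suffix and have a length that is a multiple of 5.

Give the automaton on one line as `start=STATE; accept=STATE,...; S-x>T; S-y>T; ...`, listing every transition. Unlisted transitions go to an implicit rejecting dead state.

start=S0; accept=S6; S0-p>S1; S0-q>S1; S1-p>S2; S1-q>S2; S2-p>S3; S2-q>S3; S3-p>S4; S3-q>S5; S4-p>S0; S4-q>S6; S5-p>S0; S5-q>S0; S6-p>S1; S6-q>S1

Build one automaton per condition and run them in lockstep. One (3 states) tracks how much of the suffix `pq` has currently been matched; the other (5 states) tracks the input length modulo 5. Each combined state is a pair, one component from each; accept when both components accept. Equivalent product states are then merged.
7 states suffice.
        p   q  
>  S0   S1  S1 
   S1   S2  S2 
   S2   S3  S3 
   S3   S4  S5 
   S4   S0  S6 
   S5   S0  S0 
 * S6   S1  S1 
(> = start, * = accepting)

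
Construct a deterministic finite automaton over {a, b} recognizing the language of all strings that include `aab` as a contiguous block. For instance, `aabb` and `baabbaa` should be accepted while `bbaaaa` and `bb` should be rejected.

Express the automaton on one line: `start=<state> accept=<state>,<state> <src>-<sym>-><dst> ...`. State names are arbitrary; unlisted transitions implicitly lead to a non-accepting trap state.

start=q0 accept=q3 q0-a->q1 q0-b->q0 q1-a->q2 q1-b->q0 q2-a->q2 q2-b->q3 q3-a->q3 q3-b->q3

Track how much of `aab` has been matched so far: state q0 is no progress, q3 is the absorbing accept state reached once `aab` has occurred. Intermediate states record partial matches; on a mismatch, fall back to the longest reusable overlap.
        a   b  
>  q0   q1  q0 
   q1   q2  q0 
   q2   q2  q3 
 * q3   q3  q3 
(> = start, * = accepting)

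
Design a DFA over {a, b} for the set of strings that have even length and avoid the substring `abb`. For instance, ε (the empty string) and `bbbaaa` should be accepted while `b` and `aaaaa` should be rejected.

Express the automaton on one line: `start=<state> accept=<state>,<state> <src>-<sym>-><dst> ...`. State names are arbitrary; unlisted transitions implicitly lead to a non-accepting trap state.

Run two small machines in parallel and take their product. One (2 states) tracks the input length modulo 2; the other (4 states) tracks partial matches of the forbidden pattern `abb`. Each combined state is a pair, one component from each; accept when both components accept. After merging equivalent states the machine shrinks.
A 7-state machine:
        a   b  
>* S0   S1  S2 
   S1   S3  S4 
   S2   S3  S0 
 * S3   S1  S5 
 * S4   S1  S6 
   S5   S3  S6 
   S6   S6  S6 
(> = start, * = accepting)

start=S0 accept=S0,S3,S4 S0-a->S1 S0-b->S2 S1-a->S3 S1-b->S4 S2-a->S3 S2-b->S0 S3-a->S1 S3-b->S5 S4-a->S1 S4-b->S6 S5-a->S3 S5-b->S6 S6-a->S6 S6-b->S6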